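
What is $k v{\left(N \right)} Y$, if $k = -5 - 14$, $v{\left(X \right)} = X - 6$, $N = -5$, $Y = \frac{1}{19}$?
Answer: $11$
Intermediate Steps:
$Y = \frac{1}{19} \approx 0.052632$
$v{\left(X \right)} = -6 + X$ ($v{\left(X \right)} = X - 6 = -6 + X$)
$k = -19$ ($k = -5 - 14 = -19$)
$k v{\left(N \right)} Y = - 19 \left(-6 - 5\right) \frac{1}{19} = \left(-19\right) \left(-11\right) \frac{1}{19} = 209 \cdot \frac{1}{19} = 11$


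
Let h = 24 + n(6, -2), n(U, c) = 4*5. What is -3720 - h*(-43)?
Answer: -1828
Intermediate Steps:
n(U, c) = 20
h = 44 (h = 24 + 20 = 44)
-3720 - h*(-43) = -3720 - 44*(-43) = -3720 - 1*(-1892) = -3720 + 1892 = -1828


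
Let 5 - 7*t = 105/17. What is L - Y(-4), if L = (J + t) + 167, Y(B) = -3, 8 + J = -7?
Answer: 18425/119 ≈ 154.83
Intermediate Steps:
J = -15 (J = -8 - 7 = -15)
t = -20/119 (t = 5/7 - 15/17 = -20/119 ≈ -0.16807)
L = 18068/119 (L = (-15 - 20/119) + 167 = -1805/119 + 167 = 18068/119 ≈ 151.83)
L - Y(-4) = 18068/119 - 1*(-3) = 18068/119 + 3 = 18425/119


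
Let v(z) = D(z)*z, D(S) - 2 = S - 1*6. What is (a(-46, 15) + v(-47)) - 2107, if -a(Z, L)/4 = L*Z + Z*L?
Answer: 5810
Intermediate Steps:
D(S) = -4 + S (D(S) = 2 + (S - 1*6) = 2 + (S - 6) = 2 + (-6 + S) = -4 + S)
a(Z, L) = -8*L*Z (a(Z, L) = -4*(L*Z + Z*L) = -4*(L*Z + L*Z) = -8*L*Z)
v(z) = z*(-4 + z) (v(z) = (-4 + z)*z = z*(-4 + z))
(a(-46, 15) + v(-47)) - 2107 = (-8*15*(-46) - 47*(-4 - 47)) - 2107 = (5520 - 47*(-51)) - 2107 = (5520 + 2397) - 2107 = 7917 - 2107 = 5810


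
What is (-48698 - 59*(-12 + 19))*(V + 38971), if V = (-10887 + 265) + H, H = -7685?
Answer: -1014829704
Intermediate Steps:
V = -18307 (V = (-10887 + 265) - 7685 = -10622 - 7685 = -18307)
(-48698 - 59*(-12 + 19))*(V + 38971) = (-48698 - 59*(-12 + 19))*(-18307 + 38971) = (-48698 - 59*7)*20664 = (-48698 - 413)*20664 = -49111*20664 = -1014829704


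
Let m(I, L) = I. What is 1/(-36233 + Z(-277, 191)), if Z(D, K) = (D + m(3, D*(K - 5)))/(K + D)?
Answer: -43/1557882 ≈ -2.7602e-5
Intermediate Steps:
Z(D, K) = (3 + D)/(D + K) (Z(D, K) = (D + 3)/(K + D) = (3 + D)/(D + K))
1/(-36233 + Z(-277, 191)) = 1/(-36233 + (3 - 277)/(-277 + 191)) = 1/(-36233 - 274/(-86)) = 1/(-36233 - 1/86*(-274)) = 1/(-36233 + 137/43) = 1/(-1557882/43) = -43/1557882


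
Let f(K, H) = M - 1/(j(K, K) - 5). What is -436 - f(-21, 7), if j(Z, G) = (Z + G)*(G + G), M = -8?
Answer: -752851/1759 ≈ -428.00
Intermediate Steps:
j(Z, G) = 2*G*(G + Z) (j(Z, G) = (G + Z)*(2*G) = 2*G*(G + Z))
f(K, H) = -8 - 1/(-5 + 4*K²) (f(K, H) = -8 - 1/(2*K*(K + K) - 5) = -8 - 1/(2*K*(2*K) - 5) = -8 - 1/(4*K² - 5) = -8 - 1/(-5 + 4*K²))
-436 - f(-21, 7) = -436 - (39 - 32*(-21)²)/(-5 + 4*(-21)²) = -436 - (39 - 32*441)/(-5 + 4*441) = -436 - (39 - 14112)/(-5 + 1764) = -436 - (-14073)/1759 = -436 - 1*(-14073/1759) = -436 + 14073/1759 = -752851/1759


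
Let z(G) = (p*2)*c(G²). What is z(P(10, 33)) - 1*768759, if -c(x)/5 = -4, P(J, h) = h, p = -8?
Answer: -769079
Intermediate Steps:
c(x) = 20 (c(x) = -5*(-4) = 20)
z(G) = -320 (z(G) = -8*2*20 = -16*20 = -320)
z(P(10, 33)) - 1*768759 = -320 - 1*768759 = -320 - 768759 = -769079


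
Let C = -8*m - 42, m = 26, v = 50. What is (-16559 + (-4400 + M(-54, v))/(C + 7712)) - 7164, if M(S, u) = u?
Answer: -88512688/3731 ≈ -23724.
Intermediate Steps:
C = -250 (C = -8*26 - 42 = -208 - 42 = -250)
(-16559 + (-4400 + M(-54, v))/(C + 7712)) - 7164 = (-16559 + (-4400 + 50)/(-250 + 7712)) - 7164 = (-16559 - 4350/7462) - 7164 = (-16559 - 4350*1/7462) - 7164 = (-16559 - 2175/3731) - 7164 = -61783804/3731 - 7164 = -88512688/3731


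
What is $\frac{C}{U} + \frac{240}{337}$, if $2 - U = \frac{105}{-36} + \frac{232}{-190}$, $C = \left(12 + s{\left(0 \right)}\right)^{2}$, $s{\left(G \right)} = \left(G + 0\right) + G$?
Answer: $\frac{57001200}{2357989} \approx 24.174$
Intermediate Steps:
$s{\left(G \right)} = 2 G$ ($s{\left(G \right)} = G + G = 2 G$)
$C = 144$ ($C = \left(12 + 2 \cdot 0\right)^{2} = \left(12 + 0\right)^{2} = 12^{2} = 144$)
$U = \frac{6997}{1140}$ ($U = 2 - \left(\frac{105}{-36} + \frac{232}{-190}\right) = 2 - \left(105 \left(- \frac{1}{36}\right) + 232 \left(- \frac{1}{190}\right)\right) = 2 - \left(- \frac{35}{12} - \frac{116}{95}\right) = 2 - - \frac{4717}{1140} = 2 + \frac{4717}{1140} = \frac{6997}{1140} \approx 6.1377$)
$\frac{C}{U} + \frac{240}{337} = \frac{144}{\frac{6997}{1140}} + \frac{240}{337} = 144 \cdot \frac{1140}{6997} + 240 \cdot \frac{1}{337} = \frac{164160}{6997} + \frac{240}{337} = \frac{57001200}{2357989}$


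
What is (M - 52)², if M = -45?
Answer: 9409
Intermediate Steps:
(M - 52)² = (-45 - 52)² = (-97)² = 9409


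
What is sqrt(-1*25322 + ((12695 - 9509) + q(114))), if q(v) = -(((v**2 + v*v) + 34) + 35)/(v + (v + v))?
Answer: I*sqrt(288669774)/114 ≈ 149.04*I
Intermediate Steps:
q(v) = -(69 + 2*v**2)/(3*v) (q(v) = -(((v**2 + v**2) + 34) + 35)/(v + 2*v) = -((2*v**2 + 34) + 35)/(3*v) = -((34 + 2*v**2) + 35)*1/(3*v) = -(69 + 2*v**2)*1/(3*v) = -(69 + 2*v**2)/(3*v))
sqrt(-1*25322 + ((12695 - 9509) + q(114))) = sqrt(-1*25322 + ((12695 - 9509) + (-23/114 - 2/3*114))) = sqrt(-25322 + (3186 + (-23*1/114 - 76))) = sqrt(-25322 + (3186 + (-23/114 - 76))) = sqrt(-25322 + (3186 - 8687/114)) = sqrt(-25322 + 354517/114) = sqrt(-2532191/114) = I*sqrt(288669774)/114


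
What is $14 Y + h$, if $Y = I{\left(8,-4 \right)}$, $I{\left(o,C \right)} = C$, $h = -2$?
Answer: $-58$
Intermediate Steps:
$Y = -4$
$14 Y + h = 14 \left(-4\right) - 2 = -56 - 2 = -58$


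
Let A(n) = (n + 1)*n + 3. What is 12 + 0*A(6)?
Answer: 12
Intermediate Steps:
A(n) = 3 + n*(1 + n) (A(n) = (1 + n)*n + 3 = n*(1 + n) + 3 = 3 + n*(1 + n))
12 + 0*A(6) = 12 + 0*(3 + 6 + 6**2) = 12 + 0*(3 + 6 + 36) = 12 + 0*45 = 12 + 0 = 12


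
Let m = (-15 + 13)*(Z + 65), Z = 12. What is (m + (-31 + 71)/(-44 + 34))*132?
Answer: -20856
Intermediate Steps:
m = -154 (m = (-15 + 13)*(12 + 65) = -2*77 = -154)
(m + (-31 + 71)/(-44 + 34))*132 = (-154 + (-31 + 71)/(-44 + 34))*132 = (-154 + 40/(-10))*132 = (-154 + 40*(-⅒))*132 = (-154 - 4)*132 = -158*132 = -20856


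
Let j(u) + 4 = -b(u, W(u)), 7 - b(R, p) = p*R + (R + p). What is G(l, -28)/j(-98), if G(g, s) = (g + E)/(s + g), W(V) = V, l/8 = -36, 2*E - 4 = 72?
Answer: 125/1484726 ≈ 8.4191e-5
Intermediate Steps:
E = 38 (E = 2 + (1/2)*72 = 2 + 36 = 38)
l = -288 (l = 8*(-36) = -288)
G(g, s) = (38 + g)/(g + s) (G(g, s) = (g + 38)/(s + g) = (38 + g)/(g + s))
b(R, p) = 7 - R - p - R*p (b(R, p) = 7 - (p*R + (R + p)) = 7 - (R*p + (R + p)) = 7 - (R + p + R*p) = 7 + (-R - p - R*p) = 7 - R - p - R*p)
j(u) = -11 + u**2 + 2*u (j(u) = -4 - (7 - u - u - u*u) = -4 - (7 - u - u - u**2) = -4 - (7 - u**2 - 2*u) = -4 + (-7 + u**2 + 2*u) = -11 + u**2 + 2*u)
G(l, -28)/j(-98) = ((38 - 288)/(-288 - 28))/(-11 + (-98)**2 + 2*(-98)) = (-250/(-316))/(-11 + 9604 - 196) = -1/316*(-250)/9397 = (125/158)*(1/9397) = 125/1484726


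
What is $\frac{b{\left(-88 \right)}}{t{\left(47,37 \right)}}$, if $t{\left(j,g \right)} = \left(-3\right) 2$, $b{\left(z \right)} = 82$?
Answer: $- \frac{41}{3} \approx -13.667$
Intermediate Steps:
$t{\left(j,g \right)} = -6$
$\frac{b{\left(-88 \right)}}{t{\left(47,37 \right)}} = \frac{82}{-6} = 82 \left(- \frac{1}{6}\right) = - \frac{41}{3}$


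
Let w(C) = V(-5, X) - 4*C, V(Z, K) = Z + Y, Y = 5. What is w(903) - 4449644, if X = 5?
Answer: -4453256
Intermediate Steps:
V(Z, K) = 5 + Z (V(Z, K) = Z + 5 = 5 + Z)
w(C) = -4*C (w(C) = (5 - 5) - 4*C = 0 - 4*C = -4*C)
w(903) - 4449644 = -4*903 - 4449644 = -3612 - 4449644 = -4453256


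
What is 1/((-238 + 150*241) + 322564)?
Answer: 1/358476 ≈ 2.7896e-6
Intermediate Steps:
1/((-238 + 150*241) + 322564) = 1/((-238 + 36150) + 322564) = 1/(35912 + 322564) = 1/358476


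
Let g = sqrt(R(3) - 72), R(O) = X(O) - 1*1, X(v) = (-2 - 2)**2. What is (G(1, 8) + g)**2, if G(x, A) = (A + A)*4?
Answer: (64 + I*sqrt(57))**2 ≈ 4039.0 + 966.38*I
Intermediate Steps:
X(v) = 16 (X(v) = (-4)**2 = 16)
R(O) = 15 (R(O) = 16 - 1*1 = 16 - 1 = 15)
G(x, A) = 8*A (G(x, A) = (2*A)*4 = 8*A)
g = I*sqrt(57) (g = sqrt(15 - 72) = sqrt(-57) = I*sqrt(57) ≈ 7.5498*I)
(G(1, 8) + g)**2 = (8*8 + I*sqrt(57))**2 = (64 + I*sqrt(57))**2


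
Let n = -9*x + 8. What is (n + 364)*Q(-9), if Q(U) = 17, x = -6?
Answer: 7242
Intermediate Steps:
n = 62 (n = -9*(-6) + 8 = 54 + 8 = 62)
(n + 364)*Q(-9) = (62 + 364)*17 = 426*17 = 7242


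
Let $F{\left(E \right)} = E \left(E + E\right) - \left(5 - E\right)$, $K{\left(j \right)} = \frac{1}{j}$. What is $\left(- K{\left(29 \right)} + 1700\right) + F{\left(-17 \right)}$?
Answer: $\frac{65423}{29} \approx 2256.0$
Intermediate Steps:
$F{\left(E \right)} = -5 + E + 2 E^{2}$ ($F{\left(E \right)} = E 2 E + \left(-5 + E\right) = 2 E^{2} + \left(-5 + E\right) = -5 + E + 2 E^{2}$)
$\left(- K{\left(29 \right)} + 1700\right) + F{\left(-17 \right)} = \left(- \frac{1}{29} + 1700\right) - \left(22 - 578\right) = \left(\left(-1\right) \frac{1}{29} + 1700\right) - -556 = \left(- \frac{1}{29} + 1700\right) - -556 = \frac{49299}{29} + 556 = \frac{65423}{29}$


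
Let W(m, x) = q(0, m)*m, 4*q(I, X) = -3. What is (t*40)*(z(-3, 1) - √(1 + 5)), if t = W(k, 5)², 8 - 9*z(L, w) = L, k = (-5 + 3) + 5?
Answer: 495/2 - 405*√6/2 ≈ -248.52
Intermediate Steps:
q(I, X) = -¾ (q(I, X) = (¼)*(-3) = -¾)
k = 3 (k = -2 + 5 = 3)
W(m, x) = -3*m/4
z(L, w) = 8/9 - L/9
t = 81/16 (t = (-¾*3)² = (-9/4)² = 81/16 ≈ 5.0625)
(t*40)*(z(-3, 1) - √(1 + 5)) = ((81/16)*40)*((8/9 - ⅑*(-3)) - √(1 + 5)) = 405*((8/9 + ⅓) - √6)/2 = 405*(11/9 - √6)/2 = 495/2 - 405*√6/2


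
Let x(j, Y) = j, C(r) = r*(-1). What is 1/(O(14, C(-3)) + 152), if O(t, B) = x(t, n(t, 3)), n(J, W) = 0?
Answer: 1/166 ≈ 0.0060241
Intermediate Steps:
C(r) = -r
O(t, B) = t
1/(O(14, C(-3)) + 152) = 1/(14 + 152) = 1/166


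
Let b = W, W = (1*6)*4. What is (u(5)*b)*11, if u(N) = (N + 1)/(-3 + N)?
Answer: 792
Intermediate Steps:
W = 24 (W = 6*4 = 24)
b = 24
u(N) = (1 + N)/(-3 + N)
(u(5)*b)*11 = (((1 + 5)/(-3 + 5))*24)*11 = ((6/2)*24)*11 = (((½)*6)*24)*11 = (3*24)*11 = 72*11 = 792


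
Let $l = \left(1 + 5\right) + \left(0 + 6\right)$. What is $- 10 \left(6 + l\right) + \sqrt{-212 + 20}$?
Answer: $-180 + 8 i \sqrt{3} \approx -180.0 + 13.856 i$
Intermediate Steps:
$l = 12$ ($l = 6 + 6 = 12$)
$- 10 \left(6 + l\right) + \sqrt{-212 + 20} = - 10 \left(6 + 12\right) + \sqrt{-212 + 20} = \left(-10\right) 18 + \sqrt{-192} = -180 + 8 i \sqrt{3}$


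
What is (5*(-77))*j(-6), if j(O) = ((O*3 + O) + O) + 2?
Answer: 10780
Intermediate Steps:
j(O) = 2 + 5*O (j(O) = ((3*O + O) + O) + 2 = (4*O + O) + 2 = 5*O + 2 = 2 + 5*O)
(5*(-77))*j(-6) = (5*(-77))*(2 + 5*(-6)) = -385*(2 - 30) = -385*(-28) = 10780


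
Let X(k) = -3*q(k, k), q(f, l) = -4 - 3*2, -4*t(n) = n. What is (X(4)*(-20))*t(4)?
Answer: 600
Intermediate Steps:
t(n) = -n/4
q(f, l) = -10 (q(f, l) = -4 - 6 = -10)
X(k) = 30 (X(k) = -3*(-10) = 30)
(X(4)*(-20))*t(4) = (30*(-20))*(-1/4*4) = -600*(-1) = 600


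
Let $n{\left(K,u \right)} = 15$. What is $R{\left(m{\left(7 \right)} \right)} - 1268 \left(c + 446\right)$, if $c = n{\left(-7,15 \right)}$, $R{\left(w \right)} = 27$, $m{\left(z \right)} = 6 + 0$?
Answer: $-584521$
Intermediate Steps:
$m{\left(z \right)} = 6$
$c = 15$
$R{\left(m{\left(7 \right)} \right)} - 1268 \left(c + 446\right) = 27 - 1268 \left(15 + 446\right) = 27 - 584548 = -584521$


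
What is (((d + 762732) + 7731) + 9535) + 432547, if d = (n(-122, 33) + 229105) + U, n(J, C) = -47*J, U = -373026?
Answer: 1074358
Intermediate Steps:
d = -138187 (d = (-47*(-122) + 229105) - 373026 = (5734 + 229105) - 373026 = 234839 - 373026 = -138187)
(((d + 762732) + 7731) + 9535) + 432547 = (((-138187 + 762732) + 7731) + 9535) + 432547 = ((624545 + 7731) + 9535) + 432547 = (632276 + 9535) + 432547 = 641811 + 432547 = 1074358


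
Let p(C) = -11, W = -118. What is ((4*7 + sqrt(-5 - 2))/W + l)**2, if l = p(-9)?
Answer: (1326 + I*sqrt(7))**2/13924 ≈ 126.28 + 0.50392*I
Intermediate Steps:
l = -11
((4*7 + sqrt(-5 - 2))/W + l)**2 = ((4*7 + sqrt(-5 - 2))/(-118) - 11)**2 = ((28 + sqrt(-7))*(-1/118) - 11)**2 = ((28 + I*sqrt(7))*(-1/118) - 11)**2 = ((-14/59 - I*sqrt(7)/118) - 11)**2 = (-663/59 - I*sqrt(7)/118)**2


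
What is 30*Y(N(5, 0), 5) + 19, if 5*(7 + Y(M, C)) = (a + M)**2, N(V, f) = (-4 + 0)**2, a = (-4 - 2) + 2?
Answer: 673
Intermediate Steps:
a = -4 (a = -6 + 2 = -4)
N(V, f) = 16 (N(V, f) = (-4)**2 = 16)
Y(M, C) = -7 + (-4 + M)**2/5
30*Y(N(5, 0), 5) + 19 = 30*(-7 + (-4 + 16)**2/5) + 19 = 30*(-7 + (1/5)*12**2) + 19 = 30*(-7 + (1/5)*144) + 19 = 30*(-7 + 144/5) + 19 = 30*(109/5) + 19 = 654 + 19 = 673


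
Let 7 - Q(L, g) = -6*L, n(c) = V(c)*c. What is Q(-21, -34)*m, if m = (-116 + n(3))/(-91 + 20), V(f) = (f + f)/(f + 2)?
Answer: -66878/355 ≈ -188.39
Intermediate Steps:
V(f) = 2*f/(2 + f) (V(f) = (2*f)/(2 + f) = 2*f/(2 + f))
n(c) = 2*c**2/(2 + c) (n(c) = (2*c/(2 + c))*c = 2*c**2/(2 + c))
m = 562/355 (m = (-116 + 2*3**2/(2 + 3))/(-91 + 20) = (-116 + 2*9/5)/(-71) = (-116 + 2*9*(1/5))*(-1/71) = (-116 + 18/5)*(-1/71) = -562/5*(-1/71) = 562/355 ≈ 1.5831)
Q(L, g) = 7 + 6*L (Q(L, g) = 7 - (-6)*L = 7 + 6*L)
Q(-21, -34)*m = (7 + 6*(-21))*(562/355) = (7 - 126)*(562/355) = -119*562/355 = -66878/355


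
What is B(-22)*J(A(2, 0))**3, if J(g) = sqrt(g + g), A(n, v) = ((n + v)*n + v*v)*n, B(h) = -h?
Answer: 1408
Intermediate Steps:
A(n, v) = n*(v**2 + n*(n + v)) (A(n, v) = (n*(n + v) + v**2)*n = (v**2 + n*(n + v))*n = n*(v**2 + n*(n + v)))
J(g) = sqrt(2)*sqrt(g) (J(g) = sqrt(2*g) = sqrt(2)*sqrt(g))
B(-22)*J(A(2, 0))**3 = (-1*(-22))*(sqrt(2)*sqrt(2*(2**2 + 0**2 + 2*0)))**3 = 22*(sqrt(2)*sqrt(2*(4 + 0 + 0)))**3 = 22*(sqrt(2)*sqrt(2*4))**3 = 22*(sqrt(2)*sqrt(8))**3 = 22*(sqrt(2)*(2*sqrt(2)))**3 = 22*4**3 = 22*64 = 1408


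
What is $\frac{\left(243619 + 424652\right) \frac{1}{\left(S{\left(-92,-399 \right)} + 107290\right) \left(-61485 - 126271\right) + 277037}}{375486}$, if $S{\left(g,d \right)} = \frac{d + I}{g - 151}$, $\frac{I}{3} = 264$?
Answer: $- \frac{18043317}{204219901976788934} \approx -8.8352 \cdot 10^{-11}$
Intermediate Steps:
$I = 792$ ($I = 3 \cdot 264 = 792$)
$S{\left(g,d \right)} = \frac{792 + d}{-151 + g}$ ($S{\left(g,d \right)} = \frac{d + 792}{g - 151} = \frac{792 + d}{-151 + g}$)
$\frac{\left(243619 + 424652\right) \frac{1}{\left(S{\left(-92,-399 \right)} + 107290\right) \left(-61485 - 126271\right) + 277037}}{375486} = \frac{\left(243619 + 424652\right) \frac{1}{\left(\frac{792 - 399}{-151 - 92} + 107290\right) \left(-61485 - 126271\right) + 277037}}{375486} = \frac{668271}{\left(\frac{1}{-243} \cdot 393 + 107290\right) \left(-187756\right) + 277037} \cdot \frac{1}{375486} = \frac{668271}{\left(\left(- \frac{1}{243}\right) 393 + 107290\right) \left(-187756\right) + 277037} \cdot \frac{1}{375486} = \frac{668271}{\left(- \frac{131}{81} + 107290\right) \left(-187756\right) + 277037} \cdot \frac{1}{375486} = \frac{668271}{\frac{8690359}{81} \left(-187756\right) + 277037} \cdot \frac{1}{375486} = \frac{668271}{- \frac{1631667044404}{81} + 277037} \cdot \frac{1}{375486} = \frac{668271}{- \frac{1631644604407}{81}} \cdot \frac{1}{375486} = 668271 \left(- \frac{81}{1631644604407}\right) \frac{1}{375486} = \left(- \frac{54129951}{1631644604407}\right) \frac{1}{375486} = - \frac{18043317}{204219901976788934}$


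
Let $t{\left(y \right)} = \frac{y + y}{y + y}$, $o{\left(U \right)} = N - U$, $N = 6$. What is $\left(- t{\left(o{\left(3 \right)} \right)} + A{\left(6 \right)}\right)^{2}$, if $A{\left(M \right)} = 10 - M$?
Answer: $9$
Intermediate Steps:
$o{\left(U \right)} = 6 - U$
$t{\left(y \right)} = 1$ ($t{\left(y \right)} = \frac{2 y}{2 y} = 2 y \frac{1}{2 y} = 1$)
$\left(- t{\left(o{\left(3 \right)} \right)} + A{\left(6 \right)}\right)^{2} = \left(\left(-1\right) 1 + \left(10 - 6\right)\right)^{2} = \left(-1 + \left(10 - 6\right)\right)^{2} = \left(-1 + 4\right)^{2} = 3^{2} = 9$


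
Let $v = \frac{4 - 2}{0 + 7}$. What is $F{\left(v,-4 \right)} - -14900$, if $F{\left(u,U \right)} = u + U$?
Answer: $\frac{104274}{7} \approx 14896.0$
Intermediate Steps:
$v = \frac{2}{7} \approx 0.28571$
$F{\left(u,U \right)} = U + u$
$F{\left(v,-4 \right)} - -14900 = \left(-4 + \frac{2}{7}\right) - -14900 = - \frac{26}{7} + 14900 = \frac{104274}{7}$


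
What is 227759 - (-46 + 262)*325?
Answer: 157559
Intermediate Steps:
227759 - (-46 + 262)*325 = 227759 - 216*325 = 227759 - 1*70200 = 227759 - 70200 = 157559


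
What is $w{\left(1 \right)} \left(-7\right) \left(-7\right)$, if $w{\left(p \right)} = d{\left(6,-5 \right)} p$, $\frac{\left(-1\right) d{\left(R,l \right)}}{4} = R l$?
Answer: $5880$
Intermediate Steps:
$d{\left(R,l \right)} = - 4 R l$
$w{\left(p \right)} = 120 p$ ($w{\left(p \right)} = \left(-4\right) 6 \left(-5\right) p = 120 p$)
$w{\left(1 \right)} \left(-7\right) \left(-7\right) = 120 \cdot 1 \left(-7\right) \left(-7\right) = 120 \left(-7\right) \left(-7\right) = \left(-840\right) \left(-7\right) = 5880$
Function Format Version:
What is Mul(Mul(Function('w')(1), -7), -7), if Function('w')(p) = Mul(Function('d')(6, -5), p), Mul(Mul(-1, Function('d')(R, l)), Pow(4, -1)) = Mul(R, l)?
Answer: 5880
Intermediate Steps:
Function('d')(R, l) = Mul(-4, R, l) (Function('d')(R, l) = Mul(-4, Mul(R, l)) = Mul(-4, R, l))
Function('w')(p) = Mul(120, p) (Function('w')(p) = Mul(Mul(-4, 6, -5), p) = Mul(120, p))
Mul(Mul(Function('w')(1), -7), -7) = Mul(Mul(Mul(120, 1), -7), -7) = Mul(Mul(120, -7), -7) = Mul(-840, -7) = 5880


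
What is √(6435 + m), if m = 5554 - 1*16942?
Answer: I*√4953 ≈ 70.378*I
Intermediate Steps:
m = -11388 (m = 5554 - 16942 = -11388)
√(6435 + m) = √(6435 - 11388) = √(-4953) = I*√4953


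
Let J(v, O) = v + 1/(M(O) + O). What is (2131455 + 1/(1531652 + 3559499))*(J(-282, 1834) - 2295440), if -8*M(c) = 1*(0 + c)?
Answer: -159911176277710947652884/32680098269 ≈ -4.8932e+12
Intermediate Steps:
M(c) = -c/8 (M(c) = -(0 + c)/8 = -c/8)
J(v, O) = v + 8/(7*O) (J(v, O) = v + 1/(-O/8 + O) = v + 1/(7*O/8) = v + 8/(7*O))
(2131455 + 1/(1531652 + 3559499))*(J(-282, 1834) - 2295440) = (2131455 + 1/(1531652 + 3559499))*((-282 + (8/7)/1834) - 2295440) = (2131455 + 1/5091151)*((-282 + (8/7)*(1/1834)) - 2295440) = (2131455 + 1/5091151)*((-282 + 4/6419) - 2295440) = 10851559254706*(-1810154/6419 - 2295440)/5091151 = (10851559254706/5091151)*(-14736239514/6419) = -159911176277710947652884/32680098269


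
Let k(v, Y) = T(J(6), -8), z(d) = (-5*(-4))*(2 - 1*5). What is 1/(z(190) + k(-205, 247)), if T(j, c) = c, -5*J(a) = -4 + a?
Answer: -1/68 ≈ -0.014706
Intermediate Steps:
z(d) = -60 (z(d) = 20*(2 - 5) = 20*(-3) = -60)
J(a) = 4/5 - a/5 (J(a) = -(-4 + a)/5 = 4/5 - a/5)
k(v, Y) = -8
1/(z(190) + k(-205, 247)) = 1/(-60 - 8) = 1/(-68) = -1/68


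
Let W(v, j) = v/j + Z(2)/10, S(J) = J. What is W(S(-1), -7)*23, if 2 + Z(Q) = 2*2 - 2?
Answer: 23/7 ≈ 3.2857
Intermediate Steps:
Z(Q) = 0 (Z(Q) = -2 + (2*2 - 2) = -2 + (4 - 2) = -2 + 2 = 0)
W(v, j) = v/j (W(v, j) = v/j + 0/10 = v/j + 0*(1/10) = v/j + 0 = v/j)
W(S(-1), -7)*23 = -1/(-7)*23 = -1*(-1/7)*23 = (1/7)*23 = 23/7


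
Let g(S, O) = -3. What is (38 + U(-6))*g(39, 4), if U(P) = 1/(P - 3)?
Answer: -341/3 ≈ -113.67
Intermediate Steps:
U(P) = 1/(-3 + P)
(38 + U(-6))*g(39, 4) = (38 + 1/(-3 - 6))*(-3) = (38 + 1/(-9))*(-3) = (38 - ⅑)*(-3) = (341/9)*(-3) = -341/3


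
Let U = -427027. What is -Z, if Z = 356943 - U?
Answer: -783970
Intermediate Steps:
Z = 783970 (Z = 356943 - 1*(-427027) = 356943 + 427027 = 783970)
-Z = -1*783970 = -783970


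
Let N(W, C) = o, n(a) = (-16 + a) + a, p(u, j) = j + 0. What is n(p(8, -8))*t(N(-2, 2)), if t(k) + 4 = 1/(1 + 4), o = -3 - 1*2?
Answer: 608/5 ≈ 121.60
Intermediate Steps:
o = -5 (o = -3 - 2 = -5)
p(u, j) = j
n(a) = -16 + 2*a
N(W, C) = -5
t(k) = -19/5 (t(k) = -4 + 1/(1 + 4) = -4 + 1/5 = -19/5)
n(p(8, -8))*t(N(-2, 2)) = (-16 + 2*(-8))*(-19/5) = (-16 - 16)*(-19/5) = -32*(-19/5) = 608/5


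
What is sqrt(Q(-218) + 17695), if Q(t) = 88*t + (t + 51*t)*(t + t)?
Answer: 19*sqrt(13687) ≈ 2222.8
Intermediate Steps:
Q(t) = 88*t + 104*t**2 (Q(t) = 88*t + (52*t)*(2*t) = 88*t + 104*t**2)
sqrt(Q(-218) + 17695) = sqrt(8*(-218)*(11 + 13*(-218)) + 17695) = sqrt(8*(-218)*(11 - 2834) + 17695) = sqrt(8*(-218)*(-2823) + 17695) = sqrt(4923312 + 17695) = sqrt(4941007) = 19*sqrt(13687)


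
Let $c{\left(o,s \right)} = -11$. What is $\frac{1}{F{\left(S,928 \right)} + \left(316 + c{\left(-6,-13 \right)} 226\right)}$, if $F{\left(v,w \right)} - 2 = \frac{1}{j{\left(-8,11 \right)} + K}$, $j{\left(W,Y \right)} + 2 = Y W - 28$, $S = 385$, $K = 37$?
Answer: $- \frac{81}{175609} \approx -0.00046125$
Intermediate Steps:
$j{\left(W,Y \right)} = -30 + W Y$ ($j{\left(W,Y \right)} = -2 + \left(Y W - 28\right) = -2 + \left(W Y - 28\right) = -2 + \left(-28 + W Y\right) = -30 + W Y$)
$F{\left(v,w \right)} = \frac{161}{81}$ ($F{\left(v,w \right)} = 2 + \frac{1}{\left(-30 - 88\right) + 37} = 2 + \frac{1}{-118 + 37} = 2 + \frac{1}{-81} = 2 - \frac{1}{81} = \frac{161}{81}$)
$\frac{1}{F{\left(S,928 \right)} + \left(316 + c{\left(-6,-13 \right)} 226\right)} = \frac{1}{\frac{161}{81} + \left(316 - 2486\right)} = \frac{1}{\frac{161}{81} - 2170} = \frac{1}{- \frac{175609}{81}} = - \frac{81}{175609}$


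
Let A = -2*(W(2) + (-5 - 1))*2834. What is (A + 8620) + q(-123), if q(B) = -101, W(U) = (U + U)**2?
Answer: -48161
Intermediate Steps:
W(U) = 4*U**2 (W(U) = (2*U)**2 = 4*U**2)
A = -56680 (A = -2*(4*2**2 + (-5 - 1))*2834 = -2*(4*4 - 6)*2834 = -2*(16 - 6)*2834 = -2*10*2834 = -20*2834 = -56680)
(A + 8620) + q(-123) = (-56680 + 8620) - 101 = -48060 - 101 = -48161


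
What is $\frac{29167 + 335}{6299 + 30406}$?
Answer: $\frac{9834}{12235} \approx 0.80376$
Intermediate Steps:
$\frac{29167 + 335}{6299 + 30406} = \frac{29502}{36705} = 29502 \cdot \frac{1}{36705} = \frac{9834}{12235}$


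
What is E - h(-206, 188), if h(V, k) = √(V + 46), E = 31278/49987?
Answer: 31278/49987 - 4*I*√10 ≈ 0.62572 - 12.649*I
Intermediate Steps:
E = 31278/49987 (E = 31278*(1/49987) = 31278/49987 ≈ 0.62572)
h(V, k) = √(46 + V)
E - h(-206, 188) = 31278/49987 - √(46 - 206) = 31278/49987 - √(-160) = 31278/49987 - 4*I*√10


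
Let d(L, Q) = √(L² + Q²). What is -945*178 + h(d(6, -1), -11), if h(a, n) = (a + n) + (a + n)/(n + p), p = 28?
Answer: -2859768/17 + 18*√37/17 ≈ -1.6822e+5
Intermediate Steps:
h(a, n) = a + n + (a + n)/(28 + n) (h(a, n) = (a + n) + (a + n)/(n + 28) = (a + n) + (a + n)/(28 + n) = a + n + (a + n)/(28 + n))
-945*178 + h(d(6, -1), -11) = -945*178 + ((-11)² + 29*√(6² + (-1)²) + 29*(-11) + √(6² + (-1)²)*(-11))/(28 - 11) = -168210 + (121 + 29*√(36 + 1) - 319 + √(36 + 1)*(-11))/17 = -168210 + (121 + 29*√37 - 319 + √37*(-11))/17 = -168210 + (121 + 29*√37 - 319 - 11*√37)/17 = -168210 + (-198 + 18*√37)/17 = -168210 + (-198/17 + 18*√37/17) = -2859768/17 + 18*√37/17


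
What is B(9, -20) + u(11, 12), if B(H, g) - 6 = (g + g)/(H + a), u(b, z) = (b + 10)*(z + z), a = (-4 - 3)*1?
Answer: 490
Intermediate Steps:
a = -7 (a = -7*1 = -7)
u(b, z) = 2*z*(10 + b) (u(b, z) = (10 + b)*(2*z) = 2*z*(10 + b))
B(H, g) = 6 + 2*g/(-7 + H) (B(H, g) = 6 + (g + g)/(H - 7) = 6 + (2*g)/(-7 + H) = 6 + 2*g/(-7 + H))
B(9, -20) + u(11, 12) = 2*(-21 - 20 + 3*9)/(-7 + 9) + 2*12*(10 + 11) = 2*(-21 - 20 + 27)/2 + 2*12*21 = 2*(½)*(-14) + 504 = -14 + 504 = 490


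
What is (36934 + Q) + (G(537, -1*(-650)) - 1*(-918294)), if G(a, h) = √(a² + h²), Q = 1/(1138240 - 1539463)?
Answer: 383259443843/401223 + √710869 ≈ 9.5607e+5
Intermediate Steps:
Q = -1/401223 (Q = 1/(-401223) = -1/401223 ≈ -2.4924e-6)
(36934 + Q) + (G(537, -1*(-650)) - 1*(-918294)) = (36934 - 1/401223) + (√(537² + (-1*(-650))²) - 1*(-918294)) = 14818770281/401223 + (√(288369 + 650²) + 918294) = 14818770281/401223 + (√(288369 + 422500) + 918294) = 14818770281/401223 + (√710869 + 918294) = 14818770281/401223 + (918294 + √710869) = 383259443843/401223 + √710869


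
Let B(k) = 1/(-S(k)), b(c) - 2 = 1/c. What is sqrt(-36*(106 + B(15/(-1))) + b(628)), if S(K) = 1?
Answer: I*sqrt(372495531)/314 ≈ 61.465*I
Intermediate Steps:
b(c) = 2 + 1/c
B(k) = -1 (B(k) = 1/(-1*1) = 1/(-1) = -1)
sqrt(-36*(106 + B(15/(-1))) + b(628)) = sqrt(-36*(106 - 1) + (2 + 1/628)) = sqrt(-36*105 + (2 + 1/628)) = sqrt(-3780 + 1257/628) = sqrt(-2372583/628) = I*sqrt(372495531)/314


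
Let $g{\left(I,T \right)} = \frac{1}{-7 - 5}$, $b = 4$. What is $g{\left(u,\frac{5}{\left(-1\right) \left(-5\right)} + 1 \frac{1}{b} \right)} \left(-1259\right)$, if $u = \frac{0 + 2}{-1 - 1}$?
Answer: $\frac{1259}{12} \approx 104.92$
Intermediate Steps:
$u = -1$ ($u = \frac{2}{-2} = 2 \left(- \frac{1}{2}\right) = -1$)
$g{\left(I,T \right)} = - \frac{1}{12}$ ($g{\left(I,T \right)} = \frac{1}{-12} = - \frac{1}{12}$)
$g{\left(u,\frac{5}{\left(-1\right) \left(-5\right)} + 1 \frac{1}{b} \right)} \left(-1259\right) = \left(- \frac{1}{12}\right) \left(-1259\right) = \frac{1259}{12}$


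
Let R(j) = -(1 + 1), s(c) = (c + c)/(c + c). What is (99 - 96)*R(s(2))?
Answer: -6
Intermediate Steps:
s(c) = 1 (s(c) = (2*c)/((2*c)) = (2*c)*(1/(2*c)) = 1)
R(j) = -2 (R(j) = -1*2 = -2)
(99 - 96)*R(s(2)) = (99 - 96)*(-2) = 3*(-2) = -6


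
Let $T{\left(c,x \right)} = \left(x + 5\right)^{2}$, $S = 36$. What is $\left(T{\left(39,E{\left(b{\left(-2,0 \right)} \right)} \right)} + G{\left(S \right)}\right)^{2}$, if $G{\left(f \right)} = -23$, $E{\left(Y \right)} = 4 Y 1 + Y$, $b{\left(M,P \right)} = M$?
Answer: $4$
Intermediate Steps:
$E{\left(Y \right)} = 5 Y$ ($E{\left(Y \right)} = 4 Y + Y = 5 Y$)
$T{\left(c,x \right)} = \left(5 + x\right)^{2}$
$\left(T{\left(39,E{\left(b{\left(-2,0 \right)} \right)} \right)} + G{\left(S \right)}\right)^{2} = \left(\left(5 + 5 \left(-2\right)\right)^{2} - 23\right)^{2} = \left(\left(5 - 10\right)^{2} - 23\right)^{2} = \left(\left(-5\right)^{2} - 23\right)^{2} = \left(25 - 23\right)^{2} = 2^{2} = 4$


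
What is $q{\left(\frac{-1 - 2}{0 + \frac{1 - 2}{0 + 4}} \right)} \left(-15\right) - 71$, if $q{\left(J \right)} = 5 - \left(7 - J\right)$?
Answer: $-221$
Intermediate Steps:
$q{\left(J \right)} = -2 + J$ ($q{\left(J \right)} = 5 + \left(-7 + J\right) = -2 + J$)
$q{\left(\frac{-1 - 2}{0 + \frac{1 - 2}{0 + 4}} \right)} \left(-15\right) - 71 = \left(-2 + \frac{-1 - 2}{0 + \frac{1 - 2}{0 + 4}}\right) \left(-15\right) - 71 = \left(-2 - \frac{3}{0 - \frac{1}{4}}\right) \left(-15\right) - 71 = \left(-2 - \frac{3}{- \frac{1}{4}}\right) \left(-15\right) - 71 = \left(-2 - -12\right) \left(-15\right) - 71 = \left(-2 + 12\right) \left(-15\right) - 71 = 10 \left(-15\right) - 71 = -150 - 71 = -221$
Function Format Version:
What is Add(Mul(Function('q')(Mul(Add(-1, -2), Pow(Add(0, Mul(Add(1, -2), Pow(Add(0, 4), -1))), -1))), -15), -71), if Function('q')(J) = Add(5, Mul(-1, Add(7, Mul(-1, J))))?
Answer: -221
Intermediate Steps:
Function('q')(J) = Add(-2, J) (Function('q')(J) = Add(5, Add(-7, J)) = Add(-2, J))
Add(Mul(Function('q')(Mul(Add(-1, -2), Pow(Add(0, Mul(Add(1, -2), Pow(Add(0, 4), -1))), -1))), -15), -71) = Add(Mul(Add(-2, Mul(Add(-1, -2), Pow(Add(0, Mul(Add(1, -2), Pow(Add(0, 4), -1))), -1))), -15), -71) = Add(Mul(Add(-2, Mul(-3, Pow(Add(0, Mul(-1, Pow(4, -1))), -1))), -15), -71) = Add(Mul(Add(-2, Mul(-3, Pow(Add(0, Mul(-1, Rational(1, 4))), -1))), -15), -71) = Add(Mul(Add(-2, Mul(-3, Pow(Add(0, Rational(-1, 4)), -1))), -15), -71) = Add(Mul(Add(-2, Mul(-3, Pow(Rational(-1, 4), -1))), -15), -71) = Add(Mul(Add(-2, Mul(-3, -4)), -15), -71) = Add(Mul(Add(-2, 12), -15), -71) = Add(Mul(10, -15), -71) = Add(-150, -71) = -221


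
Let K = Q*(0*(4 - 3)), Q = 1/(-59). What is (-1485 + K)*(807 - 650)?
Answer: -233145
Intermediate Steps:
Q = -1/59 (Q = 1*(-1/59) = -1/59 ≈ -0.016949)
K = 0 (K = -0*(4 - 3) = -0 = -1/59*0 = 0)
(-1485 + K)*(807 - 650) = (-1485 + 0)*(807 - 650) = -1485*157 = -233145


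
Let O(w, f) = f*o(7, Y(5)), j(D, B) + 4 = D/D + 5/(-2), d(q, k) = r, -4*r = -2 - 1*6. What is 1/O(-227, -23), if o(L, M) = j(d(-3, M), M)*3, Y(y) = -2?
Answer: 2/759 ≈ 0.0026350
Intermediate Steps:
r = 2 (r = -(-2 - 1*6)/4 = -(-2 - 6)/4 = -¼*(-8) = 2)
d(q, k) = 2
j(D, B) = -11/2 (j(D, B) = -4 + (D/D + 5/(-2)) = -4 + (1 + 5*(-½)) = -4 + (1 - 5/2) = -4 - 3/2 = -11/2)
o(L, M) = -33/2 (o(L, M) = -11/2*3 = -33/2)
O(w, f) = -33*f/2 (O(w, f) = f*(-33/2) = -33*f/2)
1/O(-227, -23) = 1/(-33/2*(-23)) = 1/(759/2) = 2/759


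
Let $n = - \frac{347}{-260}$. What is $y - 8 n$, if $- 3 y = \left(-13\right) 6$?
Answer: $\frac{996}{65} \approx 15.323$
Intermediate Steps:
$y = 26$ ($y = - \frac{\left(-13\right) 6}{3} = \left(- \frac{1}{3}\right) \left(-78\right) = 26$)
$n = \frac{347}{260}$ ($n = \left(-347\right) \left(- \frac{1}{260}\right) = \frac{347}{260} \approx 1.3346$)
$y - 8 n = 26 - \frac{694}{65} = \frac{996}{65}$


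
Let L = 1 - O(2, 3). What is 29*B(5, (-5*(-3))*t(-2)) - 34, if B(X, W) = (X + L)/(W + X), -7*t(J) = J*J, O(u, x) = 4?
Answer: -1256/25 ≈ -50.240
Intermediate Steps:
L = -3 (L = 1 - 1*4 = 1 - 4 = -3)
t(J) = -J**2/7 (t(J) = -J*J/7 = -J**2/7)
B(X, W) = (-3 + X)/(W + X) (B(X, W) = (X - 3)/(W + X) = (-3 + X)/(W + X))
29*B(5, (-5*(-3))*t(-2)) - 34 = 29*((-3 + 5)/((-5*(-3))*(-1/7*(-2)**2) + 5)) - 34 = 29*(2/(15*(-1/7*4) + 5)) - 34 = 29*(2/(15*(-4/7) + 5)) - 34 = 29*(2/(-60/7 + 5)) - 34 = 29*(2/(-25/7)) - 34 = 29*(-7/25*2) - 34 = 29*(-14/25) - 34 = -406/25 - 34 = -1256/25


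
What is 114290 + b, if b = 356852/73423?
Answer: 8391871522/73423 ≈ 1.1429e+5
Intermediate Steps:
b = 356852/73423 (b = 356852*(1/73423) = 356852/73423 ≈ 4.8602)
114290 + b = 114290 + 356852/73423 = 8391871522/73423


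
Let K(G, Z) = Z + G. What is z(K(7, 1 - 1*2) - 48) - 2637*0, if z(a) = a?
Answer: -42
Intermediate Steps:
K(G, Z) = G + Z
z(K(7, 1 - 1*2) - 48) - 2637*0 = ((7 + (1 - 1*2)) - 48) - 2637*0 = ((7 + (1 - 2)) - 48) - 1*0 = ((7 - 1) - 48) + 0 = (6 - 48) + 0 = -42 + 0 = -42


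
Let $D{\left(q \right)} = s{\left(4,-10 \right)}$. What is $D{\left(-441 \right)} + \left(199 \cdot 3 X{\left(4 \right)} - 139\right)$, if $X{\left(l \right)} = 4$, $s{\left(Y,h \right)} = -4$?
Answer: $2245$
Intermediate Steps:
$D{\left(q \right)} = -4$
$D{\left(-441 \right)} + \left(199 \cdot 3 X{\left(4 \right)} - 139\right) = -4 - \left(139 - 199 \cdot 3 \cdot 4\right) = -4 + \left(199 \cdot 12 - 139\right) = -4 + \left(2388 - 139\right) = -4 + 2249 = 2245$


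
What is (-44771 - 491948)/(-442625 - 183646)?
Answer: 536719/626271 ≈ 0.85701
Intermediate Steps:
(-44771 - 491948)/(-442625 - 183646) = -536719/(-626271) = -536719*(-1/626271) = 536719/626271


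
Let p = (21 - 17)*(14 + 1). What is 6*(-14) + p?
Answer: -24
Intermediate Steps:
p = 60 (p = 4*15 = 60)
6*(-14) + p = 6*(-14) + 60 = -84 + 60 = -24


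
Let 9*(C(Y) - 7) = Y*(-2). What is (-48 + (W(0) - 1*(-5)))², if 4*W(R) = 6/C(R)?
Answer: 358801/196 ≈ 1830.6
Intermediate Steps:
C(Y) = 7 - 2*Y/9 (C(Y) = 7 + (Y*(-2))/9 = 7 + (-2*Y)/9 = 7 - 2*Y/9)
W(R) = 3/(2*(7 - 2*R/9)) (W(R) = (6/(7 - 2*R/9))/4 = 3/(2*(7 - 2*R/9)))
(-48 + (W(0) - 1*(-5)))² = (-48 + (-27/(-126 + 4*0) - 1*(-5)))² = (-48 + (-27/(-126 + 0) + 5))² = (-48 + (-27/(-126) + 5))² = (-48 + (-27*(-1/126) + 5))² = (-48 + (3/14 + 5))² = (-48 + 73/14)² = (-599/14)² = 358801/196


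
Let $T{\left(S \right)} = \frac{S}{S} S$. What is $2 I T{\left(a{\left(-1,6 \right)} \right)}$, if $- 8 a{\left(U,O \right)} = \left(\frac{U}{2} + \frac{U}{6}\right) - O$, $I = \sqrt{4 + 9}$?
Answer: $\frac{5 \sqrt{13}}{3} \approx 6.0093$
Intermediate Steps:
$I = \sqrt{13} \approx 3.6056$
$a{\left(U,O \right)} = - \frac{U}{12} + \frac{O}{8}$ ($a{\left(U,O \right)} = - \frac{\left(\frac{U}{2} + \frac{U}{6}\right) - O}{8} = - \frac{\frac{2 U}{3} - O}{8} = - \frac{- O + \frac{2 U}{3}}{8} = - \frac{U}{12} + \frac{O}{8}$)
$T{\left(S \right)} = S$ ($T{\left(S \right)} = 1 S = S$)
$2 I T{\left(a{\left(-1,6 \right)} \right)} = 2 \sqrt{13} \left(\left(- \frac{1}{12}\right) \left(-1\right) + \frac{1}{8} \cdot 6\right) = 2 \sqrt{13} \left(\frac{1}{12} + \frac{3}{4}\right) = 2 \sqrt{13} \cdot \frac{5}{6} = \frac{5 \sqrt{13}}{3}$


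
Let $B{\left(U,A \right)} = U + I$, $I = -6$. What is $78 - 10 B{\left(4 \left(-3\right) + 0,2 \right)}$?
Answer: $258$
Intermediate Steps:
$B{\left(U,A \right)} = -6 + U$ ($B{\left(U,A \right)} = U - 6 = -6 + U$)
$78 - 10 B{\left(4 \left(-3\right) + 0,2 \right)} = 78 - 10 \left(-6 + \left(4 \left(-3\right) + 0\right)\right) = 78 - 10 \left(-6 + \left(-12 + 0\right)\right) = 78 - 10 \left(-6 - 12\right) = 78 - -180 = 78 + 180 = 258$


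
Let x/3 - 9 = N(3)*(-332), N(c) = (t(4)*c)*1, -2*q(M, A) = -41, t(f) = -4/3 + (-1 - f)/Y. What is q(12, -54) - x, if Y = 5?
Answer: -13957/2 ≈ -6978.5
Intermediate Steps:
t(f) = -23/15 - f/5 (t(f) = -4/3 + (-1 - f)/5 = -4*⅓ + (-1 - f)*(⅕) = -4/3 + (-⅕ - f/5) = -23/15 - f/5)
q(M, A) = 41/2 (q(M, A) = -½*(-41) = 41/2)
N(c) = -7*c/3 (N(c) = ((-23/15 - ⅕*4)*c)*1 = ((-23/15 - ⅘)*c)*1 = -7*c/3*1 = -7*c/3)
x = 6999 (x = 27 + 3*(-7/3*3*(-332)) = 27 + 3*(-7*(-332)) = 27 + 3*2324 = 27 + 6972 = 6999)
q(12, -54) - x = 41/2 - 1*6999 = 41/2 - 6999 = -13957/2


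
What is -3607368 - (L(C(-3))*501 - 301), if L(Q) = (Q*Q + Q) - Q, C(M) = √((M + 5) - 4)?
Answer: -3606065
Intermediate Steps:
C(M) = √(1 + M) (C(M) = √((5 + M) - 4) = √(1 + M))
L(Q) = Q² (L(Q) = (Q² + Q) - Q = (Q + Q²) - Q = Q²)
-3607368 - (L(C(-3))*501 - 301) = -3607368 - ((√(1 - 3))²*501 - 301) = -3607368 - ((√(-2))²*501 - 301) = -3607368 - ((I*√2)²*501 - 301) = -3607368 - (-2*501 - 301) = -3607368 - (-1002 - 301) = -3607368 - 1*(-1303) = -3607368 + 1303 = -3606065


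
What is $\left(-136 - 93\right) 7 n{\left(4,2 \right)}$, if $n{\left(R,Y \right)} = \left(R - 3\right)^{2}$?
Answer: $-1603$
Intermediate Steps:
$n{\left(R,Y \right)} = \left(-3 + R\right)^{2}$
$\left(-136 - 93\right) 7 n{\left(4,2 \right)} = \left(-136 - 93\right) 7 \left(-3 + 4\right)^{2} = - 229 \cdot 7 \cdot 1^{2} = - 229 \cdot 7 \cdot 1 = \left(-229\right) 7 = -1603$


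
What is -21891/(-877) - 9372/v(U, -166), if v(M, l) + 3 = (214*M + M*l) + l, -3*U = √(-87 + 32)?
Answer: 3*(-3972941*I + 116752*√55)/(877*(-169*I + 16*√55)) ≈ 62.105 - 26.08*I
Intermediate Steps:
U = -I*√55/3 (U = -√(-87 + 32)/3 = -I*√55/3 ≈ -2.4721*I)
v(M, l) = -3 + l + 214*M + M*l (v(M, l) = -3 + ((214*M + M*l) + l) = -3 + (l + 214*M + M*l) = -3 + l + 214*M + M*l)
-21891/(-877) - 9372/v(U, -166) = -21891/(-877) - 9372/(-3 - 166 + 214*(-I*√55/3) - I*√55/3*(-166)) = -21891*(-1/877) - 9372/(-3 - 166 - 214*I*√55/3 + 166*I*√55/3) = 21891/877 - 9372/(-169 - 16*I*√55)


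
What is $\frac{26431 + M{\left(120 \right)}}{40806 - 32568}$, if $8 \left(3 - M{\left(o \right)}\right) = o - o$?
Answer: $\frac{13217}{4119} \approx 3.2088$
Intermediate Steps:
$M{\left(o \right)} = 3$ ($M{\left(o \right)} = 3 - \frac{o - o}{8} = 3 - 0 = 3 + 0 = 3$)
$\frac{26431 + M{\left(120 \right)}}{40806 - 32568} = \frac{26431 + 3}{40806 - 32568} = \frac{26434}{8238} = 26434 \cdot \frac{1}{8238} = \frac{13217}{4119}$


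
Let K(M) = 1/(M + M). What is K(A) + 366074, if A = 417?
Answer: 305305717/834 ≈ 3.6607e+5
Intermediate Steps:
K(M) = 1/(2*M)
K(A) + 366074 = (½)/417 + 366074 = (½)*(1/417) + 366074 = 1/834 + 366074 = 305305717/834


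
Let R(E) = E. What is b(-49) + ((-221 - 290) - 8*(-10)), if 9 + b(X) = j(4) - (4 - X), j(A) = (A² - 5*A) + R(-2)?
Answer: -499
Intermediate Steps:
j(A) = -2 + A² - 5*A (j(A) = (A² - 5*A) - 2 = -2 + A² - 5*A)
b(X) = -19 + X (b(X) = -9 + ((-2 + 4² - 5*4) - (4 - X)) = -9 + ((-2 + 16 - 20) + (-4 + X)) = -9 + (-6 + (-4 + X)) = -9 + (-10 + X) = -19 + X)
b(-49) + ((-221 - 290) - 8*(-10)) = (-19 - 49) + ((-221 - 290) - 8*(-10)) = -68 + (-511 + 80) = -68 - 431 = -499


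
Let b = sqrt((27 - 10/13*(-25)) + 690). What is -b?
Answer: -sqrt(124423)/13 ≈ -27.134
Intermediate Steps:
b = sqrt(124423)/13 (b = sqrt((27 - 10*1/13*(-25)) + 690) = sqrt((27 - 10/13*(-25)) + 690) = sqrt((27 + 250/13) + 690) = sqrt(601/13 + 690) = sqrt(9571/13) = sqrt(124423)/13 ≈ 27.134)
-b = -sqrt(124423)/13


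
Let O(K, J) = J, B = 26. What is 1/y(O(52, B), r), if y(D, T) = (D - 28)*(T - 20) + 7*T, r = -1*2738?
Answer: -1/13650 ≈ -7.3260e-5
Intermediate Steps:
r = -2738
y(D, T) = 7*T + (-28 + D)*(-20 + T) (y(D, T) = (-28 + D)*(-20 + T) + 7*T = 7*T + (-28 + D)*(-20 + T))
1/y(O(52, B), r) = 1/(560 - 21*(-2738) - 20*26 + 26*(-2738)) = 1/(560 + 57498 - 520 - 71188) = 1/(-13650) = -1/13650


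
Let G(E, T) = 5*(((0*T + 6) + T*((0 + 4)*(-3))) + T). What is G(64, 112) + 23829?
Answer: 17699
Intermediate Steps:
G(E, T) = 30 - 55*T (G(E, T) = 5*(((0 + 6) + T*(4*(-3))) + T) = 5*((6 + T*(-12)) + T) = 5*((6 - 12*T) + T) = 5*(6 - 11*T) = 30 - 55*T)
G(64, 112) + 23829 = (30 - 55*112) + 23829 = (30 - 6160) + 23829 = -6130 + 23829 = 17699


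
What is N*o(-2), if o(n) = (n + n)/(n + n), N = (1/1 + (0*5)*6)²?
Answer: 1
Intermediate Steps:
N = 1 (N = (1 + 0*6)² = (1 + 0)² = 1² = 1)
o(n) = 1 (o(n) = (2*n)/((2*n)) = (2*n)*(1/(2*n)) = 1)
N*o(-2) = 1*1 = 1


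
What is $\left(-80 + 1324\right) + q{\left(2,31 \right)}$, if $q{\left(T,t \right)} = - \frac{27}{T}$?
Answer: $\frac{2461}{2} \approx 1230.5$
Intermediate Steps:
$\left(-80 + 1324\right) + q{\left(2,31 \right)} = \left(-80 + 1324\right) - \frac{27}{2} = 1244 - \frac{27}{2} = \frac{2461}{2}$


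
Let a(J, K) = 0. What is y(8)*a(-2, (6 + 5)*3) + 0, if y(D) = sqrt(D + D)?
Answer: 0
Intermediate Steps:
y(D) = sqrt(2)*sqrt(D) (y(D) = sqrt(2*D) = sqrt(2)*sqrt(D))
y(8)*a(-2, (6 + 5)*3) + 0 = (sqrt(2)*sqrt(8))*0 + 0 = (sqrt(2)*(2*sqrt(2)))*0 + 0 = 4*0 + 0 = 0 + 0 = 0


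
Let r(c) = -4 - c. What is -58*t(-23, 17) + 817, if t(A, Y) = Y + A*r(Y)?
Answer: -28183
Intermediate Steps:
t(A, Y) = Y + A*(-4 - Y)
-58*t(-23, 17) + 817 = -58*(17 - 1*(-23)*(4 + 17)) + 817 = -58*(17 - 1*(-23)*21) + 817 = -58*(17 + 483) + 817 = -58*500 + 817 = -29000 + 817 = -28183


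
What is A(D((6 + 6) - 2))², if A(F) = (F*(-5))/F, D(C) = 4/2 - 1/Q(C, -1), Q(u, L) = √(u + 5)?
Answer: 25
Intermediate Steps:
Q(u, L) = √(5 + u)
D(C) = 2 - 1/√(5 + C) (D(C) = 4/2 - 1/(√(5 + C)) = 4*(½) - 1/√(5 + C) = 2 - 1/√(5 + C))
A(F) = -5 (A(F) = (-5*F)/F = -5)
A(D((6 + 6) - 2))² = (-5)² = 25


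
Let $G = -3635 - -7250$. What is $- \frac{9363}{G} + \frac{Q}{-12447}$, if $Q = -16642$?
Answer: $- \frac{18793477}{14998635} \approx -1.253$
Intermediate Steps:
$G = 3615$ ($G = -3635 + 7250 = 3615$)
$- \frac{9363}{G} + \frac{Q}{-12447} = - \frac{9363}{3615} - \frac{16642}{-12447} = \left(-9363\right) \frac{1}{3615} - - \frac{16642}{12447} = - \frac{3121}{1205} + \frac{16642}{12447} = - \frac{18793477}{14998635}$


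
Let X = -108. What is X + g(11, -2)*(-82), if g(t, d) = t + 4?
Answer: -1338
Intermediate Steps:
g(t, d) = 4 + t
X + g(11, -2)*(-82) = -108 + (4 + 11)*(-82) = -108 + 15*(-82) = -108 - 1230 = -1338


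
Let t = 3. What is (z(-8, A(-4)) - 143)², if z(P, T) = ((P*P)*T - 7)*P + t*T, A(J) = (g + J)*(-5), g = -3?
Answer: 320481604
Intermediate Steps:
A(J) = 15 - 5*J (A(J) = (-3 + J)*(-5) = 15 - 5*J)
z(P, T) = 3*T + P*(-7 + T*P²) (z(P, T) = ((P*P)*T - 7)*P + 3*T = (P²*T - 7)*P + 3*T = (T*P² - 7)*P + 3*T = (-7 + T*P²)*P + 3*T = P*(-7 + T*P²) + 3*T = 3*T + P*(-7 + T*P²))
(z(-8, A(-4)) - 143)² = ((-7*(-8) + 3*(15 - 5*(-4)) + (15 - 5*(-4))*(-8)³) - 143)² = ((56 + 3*(15 + 20) + (15 + 20)*(-512)) - 143)² = ((56 + 3*35 + 35*(-512)) - 143)² = ((56 + 105 - 17920) - 143)² = (-17759 - 143)² = (-17902)² = 320481604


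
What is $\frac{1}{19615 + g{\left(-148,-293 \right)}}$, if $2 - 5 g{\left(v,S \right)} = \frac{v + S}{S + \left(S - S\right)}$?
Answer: $\frac{293}{5747224} \approx 5.0981 \cdot 10^{-5}$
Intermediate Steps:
$g{\left(v,S \right)} = \frac{2}{5} - \frac{S + v}{5 S}$ ($g{\left(v,S \right)} = \frac{2}{5} - \frac{\left(v + S\right) \frac{1}{S + \left(S - S\right)}}{5} = \frac{2}{5} - \frac{\left(S + v\right) \frac{1}{S + 0}}{5} = \frac{2}{5} - \frac{\left(S + v\right) \frac{1}{S}}{5} = \frac{2}{5} - \frac{\frac{1}{S} \left(S + v\right)}{5} = \frac{2}{5} - \frac{S + v}{5 S}$)
$\frac{1}{19615 + g{\left(-148,-293 \right)}} = \frac{1}{19615 + \frac{-293 - -148}{5 \left(-293\right)}} = \frac{1}{19615 + \frac{1}{5} \left(- \frac{1}{293}\right) \left(-293 + 148\right)} = \frac{1}{19615 + \frac{1}{5} \left(- \frac{1}{293}\right) \left(-145\right)} = \frac{1}{19615 + \frac{29}{293}} = \frac{1}{\frac{5747224}{293}} = \frac{293}{5747224}$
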